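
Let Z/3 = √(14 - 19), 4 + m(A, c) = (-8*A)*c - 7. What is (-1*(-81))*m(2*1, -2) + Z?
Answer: 1701 + 3*I*√5 ≈ 1701.0 + 6.7082*I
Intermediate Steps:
m(A, c) = -11 - 8*A*c (m(A, c) = -4 + ((-8*A)*c - 7) = -4 + (-8*A*c - 7) = -4 + (-7 - 8*A*c) = -11 - 8*A*c)
Z = 3*I*√5 (Z = 3*√(14 - 19) = 3*√(-5) = 3*(I*√5) = 3*I*√5 ≈ 6.7082*I)
(-1*(-81))*m(2*1, -2) + Z = (-1*(-81))*(-11 - 8*2*1*(-2)) + 3*I*√5 = 81*(-11 - 8*2*(-2)) + 3*I*√5 = 81*(-11 + 32) + 3*I*√5 = 81*21 + 3*I*√5 = 1701 + 3*I*√5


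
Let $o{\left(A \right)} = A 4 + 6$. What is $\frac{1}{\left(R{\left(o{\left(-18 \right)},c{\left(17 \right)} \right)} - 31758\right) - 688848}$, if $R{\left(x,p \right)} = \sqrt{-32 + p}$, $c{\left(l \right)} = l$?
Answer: $- \frac{240202}{173091002417} - \frac{i \sqrt{15}}{519273007251} \approx -1.3877 \cdot 10^{-6} - 7.4585 \cdot 10^{-12} i$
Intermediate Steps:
$o{\left(A \right)} = 6 + 4 A$ ($o{\left(A \right)} = 4 A + 6 = 6 + 4 A$)
$\frac{1}{\left(R{\left(o{\left(-18 \right)},c{\left(17 \right)} \right)} - 31758\right) - 688848} = \frac{1}{\left(\sqrt{-32 + 17} - 31758\right) - 688848} = \frac{1}{\left(\sqrt{-15} - 31758\right) - 688848} = \frac{1}{\left(i \sqrt{15} - 31758\right) - 688848} = \frac{1}{\left(-31758 + i \sqrt{15}\right) - 688848} = \frac{1}{-720606 + i \sqrt{15}}$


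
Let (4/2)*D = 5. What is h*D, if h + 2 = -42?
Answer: -110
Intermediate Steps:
h = -44 (h = -2 - 42 = -44)
D = 5/2 (D = (½)*5 = 5/2 ≈ 2.5000)
h*D = -44*5/2 = -110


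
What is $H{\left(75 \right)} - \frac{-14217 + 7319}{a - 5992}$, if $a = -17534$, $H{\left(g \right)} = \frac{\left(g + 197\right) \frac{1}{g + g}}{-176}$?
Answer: $- \frac{1963607}{6469650} \approx -0.30351$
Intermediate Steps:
$H{\left(g \right)} = - \frac{197 + g}{352 g}$ ($H{\left(g \right)} = \frac{197 + g}{2 g} \left(- \frac{1}{176}\right) = - \frac{197 + g}{352 g}$)
$H{\left(75 \right)} - \frac{-14217 + 7319}{a - 5992} = \frac{-197 - 75}{352 \cdot 75} - \frac{-14217 + 7319}{-17534 - 5992} = \frac{1}{352} \cdot \frac{1}{75} \left(-197 - 75\right) - - \frac{6898}{-23526} = \frac{1}{352} \cdot \frac{1}{75} \left(-272\right) - \left(-6898\right) \left(- \frac{1}{23526}\right) = - \frac{17}{1650} - \frac{3449}{11763} = - \frac{1963607}{6469650}$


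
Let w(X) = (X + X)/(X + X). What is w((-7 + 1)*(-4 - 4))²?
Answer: 1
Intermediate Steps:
w(X) = 1 (w(X) = (2*X)/((2*X)) = (2*X)*(1/(2*X)) = 1)
w((-7 + 1)*(-4 - 4))² = 1² = 1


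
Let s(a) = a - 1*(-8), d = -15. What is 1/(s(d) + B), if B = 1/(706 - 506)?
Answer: -200/1399 ≈ -0.14296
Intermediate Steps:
B = 1/200 ≈ 0.0050000
s(a) = 8 + a (s(a) = a + 8 = 8 + a)
1/(s(d) + B) = 1/((8 - 15) + 1/200) = 1/(-7 + 1/200) = 1/(-1399/200) = -200/1399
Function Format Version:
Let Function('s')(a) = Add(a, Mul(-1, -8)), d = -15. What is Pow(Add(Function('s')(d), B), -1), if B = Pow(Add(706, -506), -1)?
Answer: Rational(-200, 1399) ≈ -0.14296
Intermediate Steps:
B = Rational(1, 200) (B = Pow(200, -1) = Rational(1, 200) ≈ 0.0050000)
Function('s')(a) = Add(8, a) (Function('s')(a) = Add(a, 8) = Add(8, a))
Pow(Add(Function('s')(d), B), -1) = Pow(Add(Add(8, -15), Rational(1, 200)), -1) = Pow(Add(-7, Rational(1, 200)), -1) = Pow(Rational(-1399, 200), -1) = Rational(-200, 1399)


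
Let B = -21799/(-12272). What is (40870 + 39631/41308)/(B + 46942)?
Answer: 5179697009188/5949322975521 ≈ 0.87064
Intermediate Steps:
B = 21799/12272 (B = -21799*(-1/12272) = 21799/12272 ≈ 1.7763)
(40870 + 39631/41308)/(B + 46942) = (40870 + 39631/41308)/(21799/12272 + 46942) = (40870 + 39631*(1/41308))/(576094023/12272) = (40870 + 39631/41308)*(12272/576094023) = (1688297591/41308)*(12272/576094023) = 5179697009188/5949322975521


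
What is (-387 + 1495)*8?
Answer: 8864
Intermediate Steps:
(-387 + 1495)*8 = 1108*8 = 8864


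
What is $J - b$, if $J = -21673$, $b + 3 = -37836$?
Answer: $16166$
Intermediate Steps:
$b = -37839$ ($b = -3 - 37836 = -37839$)
$J - b = -21673 - -37839 = -21673 + 37839 = 16166$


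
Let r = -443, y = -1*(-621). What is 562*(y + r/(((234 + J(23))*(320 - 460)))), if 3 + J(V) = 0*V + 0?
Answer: 5643486823/16170 ≈ 3.4901e+5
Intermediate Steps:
J(V) = -3 (J(V) = -3 + (0*V + 0) = -3 + (0 + 0) = -3 + 0 = -3)
y = 621
562*(y + r/(((234 + J(23))*(320 - 460)))) = 562*(621 - 443*1/((234 - 3)*(320 - 460))) = 562*(621 - 443/(231*(-140))) = 562*(621 - 443/(-32340)) = 562*(621 - 443*(-1/32340)) = 562*(621 + 443/32340) = 562*(20083583/32340) = 5643486823/16170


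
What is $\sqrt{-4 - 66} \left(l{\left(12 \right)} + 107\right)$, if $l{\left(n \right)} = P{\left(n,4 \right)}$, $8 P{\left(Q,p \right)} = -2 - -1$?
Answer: $\frac{855 i \sqrt{70}}{8} \approx 894.18 i$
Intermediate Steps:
$P{\left(Q,p \right)} = - \frac{1}{8}$ ($P{\left(Q,p \right)} = \frac{-2 - -1}{8} = \frac{-2 + 1}{8} = \frac{1}{8} \left(-1\right) = - \frac{1}{8}$)
$l{\left(n \right)} = - \frac{1}{8}$
$\sqrt{-4 - 66} \left(l{\left(12 \right)} + 107\right) = \sqrt{-4 - 66} \left(- \frac{1}{8} + 107\right) = \sqrt{-70} \cdot \frac{855}{8} = i \sqrt{70} \cdot \frac{855}{8} = \frac{855 i \sqrt{70}}{8}$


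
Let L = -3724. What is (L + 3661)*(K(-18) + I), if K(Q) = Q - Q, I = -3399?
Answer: 214137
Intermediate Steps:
K(Q) = 0
(L + 3661)*(K(-18) + I) = (-3724 + 3661)*(0 - 3399) = -63*(-3399) = 214137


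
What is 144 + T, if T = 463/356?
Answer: 51727/356 ≈ 145.30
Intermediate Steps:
T = 463/356 (T = 463*(1/356) = 463/356 ≈ 1.3006)
144 + T = 144 + 463/356 = 51727/356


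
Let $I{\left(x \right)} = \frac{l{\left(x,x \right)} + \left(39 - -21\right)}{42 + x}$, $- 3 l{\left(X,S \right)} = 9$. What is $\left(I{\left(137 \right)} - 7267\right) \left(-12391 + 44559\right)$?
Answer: $- \frac{41842075648}{179} \approx -2.3375 \cdot 10^{8}$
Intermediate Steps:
$l{\left(X,S \right)} = -3$ ($l{\left(X,S \right)} = \left(- \frac{1}{3}\right) 9 = -3$)
$I{\left(x \right)} = \frac{57}{42 + x}$ ($I{\left(x \right)} = \frac{-3 + \left(39 - -21\right)}{42 + x} = \frac{-3 + \left(39 + 21\right)}{42 + x} = \frac{-3 + 60}{42 + x} = \frac{57}{42 + x}$)
$\left(I{\left(137 \right)} - 7267\right) \left(-12391 + 44559\right) = \left(\frac{57}{42 + 137} - 7267\right) \left(-12391 + 44559\right) = \left(\frac{57}{179} - 7267\right) 32168 = \left(- \frac{1300736}{179}\right) 32168 = - \frac{41842075648}{179}$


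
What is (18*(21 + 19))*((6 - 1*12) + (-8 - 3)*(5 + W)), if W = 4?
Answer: -75600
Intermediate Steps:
(18*(21 + 19))*((6 - 1*12) + (-8 - 3)*(5 + W)) = (18*(21 + 19))*((6 - 1*12) + (-8 - 3)*(5 + 4)) = (18*40)*((6 - 12) - 11*9) = 720*(-6 - 99) = 720*(-105) = -75600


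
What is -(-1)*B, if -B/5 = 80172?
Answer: -400860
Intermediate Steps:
B = -400860 (B = -5*80172 = -400860)
-(-1)*B = -(-1)*(-400860) = -1*400860 = -400860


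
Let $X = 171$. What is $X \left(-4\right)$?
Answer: $-684$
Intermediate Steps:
$X \left(-4\right) = 171 \left(-4\right) = -684$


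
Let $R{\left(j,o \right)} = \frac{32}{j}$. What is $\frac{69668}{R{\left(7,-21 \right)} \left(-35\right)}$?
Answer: $- \frac{17417}{40} \approx -435.42$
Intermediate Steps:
$\frac{69668}{R{\left(7,-21 \right)} \left(-35\right)} = \frac{69668}{\frac{32}{7} \left(-35\right)} = \frac{69668}{-160} = 69668 \left(- \frac{1}{160}\right) = - \frac{17417}{40}$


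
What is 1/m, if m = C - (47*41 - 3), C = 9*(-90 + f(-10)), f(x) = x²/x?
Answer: -1/2824 ≈ -0.00035411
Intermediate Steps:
f(x) = x
C = -900 (C = 9*(-90 - 10) = 9*(-100) = -900)
m = -2824 (m = -900 - (47*41 - 3) = -900 - (1927 - 3) = -900 - 1*1924 = -900 - 1924 = -2824)
1/m = 1/(-2824) = -1/2824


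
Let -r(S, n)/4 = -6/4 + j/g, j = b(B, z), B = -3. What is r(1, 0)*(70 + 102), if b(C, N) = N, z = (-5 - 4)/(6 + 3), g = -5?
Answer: 4472/5 ≈ 894.40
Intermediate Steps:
z = -1 (z = -9/9 = -9*⅑ = -1)
j = -1
r(S, n) = 26/5 (r(S, n) = -4*(-6/4 - 1/(-5)) = -4*(-6*¼ - 1*(-⅕)) = -4*(-3/2 + ⅕) = -4*(-13/10) = 26/5)
r(1, 0)*(70 + 102) = 26*(70 + 102)/5 = (26/5)*172 = 4472/5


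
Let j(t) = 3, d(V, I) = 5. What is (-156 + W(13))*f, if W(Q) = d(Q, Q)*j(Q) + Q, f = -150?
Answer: 19200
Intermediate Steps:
W(Q) = 15 + Q (W(Q) = 5*3 + Q = 15 + Q)
(-156 + W(13))*f = (-156 + (15 + 13))*(-150) = (-156 + 28)*(-150) = -128*(-150) = 19200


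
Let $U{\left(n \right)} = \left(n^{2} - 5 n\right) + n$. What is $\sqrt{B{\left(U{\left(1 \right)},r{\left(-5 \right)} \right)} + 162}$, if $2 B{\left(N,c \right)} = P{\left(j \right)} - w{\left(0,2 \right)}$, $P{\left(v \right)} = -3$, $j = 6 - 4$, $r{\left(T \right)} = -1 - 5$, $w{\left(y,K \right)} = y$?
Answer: $\frac{\sqrt{642}}{2} \approx 12.669$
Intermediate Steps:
$r{\left(T \right)} = -6$
$U{\left(n \right)} = n^{2} - 4 n$
$j = 2$
$B{\left(N,c \right)} = - \frac{3}{2}$ ($B{\left(N,c \right)} = \frac{-3 - 0}{2} = \frac{-3 + 0}{2} = \frac{1}{2} \left(-3\right) = - \frac{3}{2}$)
$\sqrt{B{\left(U{\left(1 \right)},r{\left(-5 \right)} \right)} + 162} = \sqrt{- \frac{3}{2} + 162} = \sqrt{\frac{321}{2}} = \frac{\sqrt{642}}{2}$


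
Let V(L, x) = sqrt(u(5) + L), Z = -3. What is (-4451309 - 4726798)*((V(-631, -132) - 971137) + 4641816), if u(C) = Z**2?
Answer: -33689884624653 - 9178107*I*sqrt(622) ≈ -3.369e+13 - 2.289e+8*I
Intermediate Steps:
u(C) = 9 (u(C) = (-3)**2 = 9)
V(L, x) = sqrt(9 + L)
(-4451309 - 4726798)*((V(-631, -132) - 971137) + 4641816) = (-4451309 - 4726798)*((sqrt(9 - 631) - 971137) + 4641816) = -9178107*((sqrt(-622) - 971137) + 4641816) = -9178107*((I*sqrt(622) - 971137) + 4641816) = -9178107*((-971137 + I*sqrt(622)) + 4641816) = -9178107*(3670679 + I*sqrt(622)) = -33689884624653 - 9178107*I*sqrt(622)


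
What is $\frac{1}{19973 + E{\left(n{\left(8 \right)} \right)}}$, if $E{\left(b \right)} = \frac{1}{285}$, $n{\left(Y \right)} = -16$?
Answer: $\frac{285}{5692306} \approx 5.0068 \cdot 10^{-5}$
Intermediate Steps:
$E{\left(b \right)} = \frac{1}{285}$
$\frac{1}{19973 + E{\left(n{\left(8 \right)} \right)}} = \frac{1}{19973 + \frac{1}{285}} = \frac{1}{\frac{5692306}{285}} = \frac{285}{5692306}$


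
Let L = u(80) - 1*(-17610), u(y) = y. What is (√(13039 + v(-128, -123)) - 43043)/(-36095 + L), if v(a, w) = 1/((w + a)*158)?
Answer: 43043/18405 - √2278575334882/243301830 ≈ 2.3325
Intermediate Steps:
v(a, w) = 1/(158*(a + w)) (v(a, w) = (1/158)/(a + w) = 1/(158*(a + w)))
L = 17690 (L = 80 - 1*(-17610) = 80 + 17610 = 17690)
(√(13039 + v(-128, -123)) - 43043)/(-36095 + L) = (√(13039 + 1/(158*(-128 - 123))) - 43043)/(-36095 + 17690) = (√(13039 + (1/158)/(-251)) - 43043)/(-18405) = (√(13039 + (1/158)*(-1/251)) - 43043)*(-1/18405) = (√(13039 - 1/39658) - 43043)*(-1/18405) = (√(517100661/39658) - 43043)*(-1/18405) = (3*√2278575334882/39658 - 43043)*(-1/18405) = (-43043 + 3*√2278575334882/39658)*(-1/18405) = 43043/18405 - √2278575334882/243301830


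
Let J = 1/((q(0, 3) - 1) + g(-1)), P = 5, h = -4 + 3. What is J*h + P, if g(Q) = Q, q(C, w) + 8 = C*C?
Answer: 51/10 ≈ 5.1000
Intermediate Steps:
h = -1
q(C, w) = -8 + C² (q(C, w) = -8 + C*C = -8 + C²)
J = -⅒ (J = 1/(((-8 + 0²) - 1) - 1) = 1/(((-8 + 0) - 1) - 1) = 1/((-8 - 1) - 1) = 1/(-9 - 1) = 1/(-10) = -⅒ ≈ -0.10000)
J*h + P = -⅒*(-1) + 5 = ⅒ + 5 = 51/10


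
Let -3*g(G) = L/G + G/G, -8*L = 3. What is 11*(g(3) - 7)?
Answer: -1925/24 ≈ -80.208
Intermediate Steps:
L = -3/8 (L = -⅛*3 = -3/8 ≈ -0.37500)
g(G) = -⅓ + 1/(8*G) (g(G) = -(-3/(8*G) + G/G)/3 = -(-3/(8*G) + 1)/3 = -(1 - 3/(8*G))/3 = -⅓ + 1/(8*G))
11*(g(3) - 7) = 11*((1/24)*(3 - 8*3)/3 - 7) = 11*((1/24)*(⅓)*(3 - 24) - 7) = 11*((1/24)*(⅓)*(-21) - 7) = 11*(-7/24 - 7) = 11*(-175/24) = -1925/24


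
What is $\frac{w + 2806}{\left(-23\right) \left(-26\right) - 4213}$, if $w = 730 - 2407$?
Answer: $- \frac{1129}{3615} \approx -0.31231$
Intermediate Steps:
$w = -1677$
$\frac{w + 2806}{\left(-23\right) \left(-26\right) - 4213} = \frac{-1677 + 2806}{\left(-23\right) \left(-26\right) - 4213} = \frac{1129}{598 - 4213} = \frac{1129}{-3615} = 1129 \left(- \frac{1}{3615}\right) = - \frac{1129}{3615}$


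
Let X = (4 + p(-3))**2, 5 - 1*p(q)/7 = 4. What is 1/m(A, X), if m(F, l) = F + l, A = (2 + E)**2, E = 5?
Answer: 1/170 ≈ 0.0058824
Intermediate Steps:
p(q) = 7 (p(q) = 35 - 7*4 = 35 - 28 = 7)
X = 121 (X = (4 + 7)**2 = 11**2 = 121)
A = 49 (A = (2 + 5)**2 = 7**2 = 49)
1/m(A, X) = 1/(49 + 121) = 1/170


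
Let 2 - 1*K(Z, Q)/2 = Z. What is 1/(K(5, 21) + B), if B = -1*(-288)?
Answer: 1/282 ≈ 0.0035461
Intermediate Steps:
K(Z, Q) = 4 - 2*Z
B = 288
1/(K(5, 21) + B) = 1/((4 - 2*5) + 288) = 1/((4 - 10) + 288) = 1/(-6 + 288) = 1/282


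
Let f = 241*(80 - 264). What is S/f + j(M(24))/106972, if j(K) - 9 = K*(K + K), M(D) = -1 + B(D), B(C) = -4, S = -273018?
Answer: 912746806/148236449 ≈ 6.1574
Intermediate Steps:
f = -44344 (f = 241*(-184) = -44344)
M(D) = -5 (M(D) = -1 - 4 = -5)
j(K) = 9 + 2*K² (j(K) = 9 + K*(K + K) = 9 + K*(2*K) = 9 + 2*K²)
S/f + j(M(24))/106972 = -273018/(-44344) + (9 + 2*(-5)²)/106972 = -273018*(-1/44344) + (9 + 2*25)*(1/106972) = 136509/22172 + (9 + 50)*(1/106972) = 136509/22172 + 59*(1/106972) = 136509/22172 + 59/106972 = 912746806/148236449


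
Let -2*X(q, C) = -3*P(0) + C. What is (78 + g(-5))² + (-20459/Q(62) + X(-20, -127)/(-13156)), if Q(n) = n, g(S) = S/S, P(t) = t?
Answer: 4821446411/815672 ≈ 5911.0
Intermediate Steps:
g(S) = 1
X(q, C) = -C/2 (X(q, C) = -(-3*0 + C)/2 = -(0 + C)/2 = -C/2)
(78 + g(-5))² + (-20459/Q(62) + X(-20, -127)/(-13156)) = (78 + 1)² + (-20459/62 - ½*(-127)/(-13156)) = 79² + (-20459*1/62 + (127/2)*(-1/13156)) = 6241 + (-20459/62 - 127/26312) = 6241 - 269162541/815672 = 4821446411/815672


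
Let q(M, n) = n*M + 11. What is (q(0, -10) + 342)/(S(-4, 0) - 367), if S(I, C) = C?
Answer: -353/367 ≈ -0.96185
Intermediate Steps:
q(M, n) = 11 + M*n (q(M, n) = M*n + 11 = 11 + M*n)
(q(0, -10) + 342)/(S(-4, 0) - 367) = ((11 + 0*(-10)) + 342)/(0 - 367) = ((11 + 0) + 342)/(-367) = (11 + 342)*(-1/367) = 353*(-1/367) = -353/367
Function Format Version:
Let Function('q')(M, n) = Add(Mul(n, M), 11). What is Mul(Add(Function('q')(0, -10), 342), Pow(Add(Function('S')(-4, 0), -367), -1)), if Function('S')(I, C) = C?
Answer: Rational(-353, 367) ≈ -0.96185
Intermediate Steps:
Function('q')(M, n) = Add(11, Mul(M, n)) (Function('q')(M, n) = Add(Mul(M, n), 11) = Add(11, Mul(M, n)))
Mul(Add(Function('q')(0, -10), 342), Pow(Add(Function('S')(-4, 0), -367), -1)) = Mul(Add(Add(11, Mul(0, -10)), 342), Pow(Add(0, -367), -1)) = Mul(Add(Add(11, 0), 342), Pow(-367, -1)) = Mul(Add(11, 342), Rational(-1, 367)) = Mul(353, Rational(-1, 367)) = Rational(-353, 367)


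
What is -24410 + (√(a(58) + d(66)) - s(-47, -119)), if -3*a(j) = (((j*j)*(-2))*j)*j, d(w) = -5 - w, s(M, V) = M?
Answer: -24363 + √67898337/3 ≈ -21616.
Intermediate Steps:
a(j) = 2*j⁴/3 (a(j) = -((j*j)*(-2))*j*j/3 = -(j²*(-2))*j*j/3 = -(-2*j²)*j*j/3 = -(-2*j³)*j/3 = -(-2)*j⁴/3 = 2*j⁴/3)
-24410 + (√(a(58) + d(66)) - s(-47, -119)) = -24410 + (√((⅔)*58⁴ + (-5 - 1*66)) - 1*(-47)) = -24410 + (√((⅔)*11316496 + (-5 - 66)) + 47) = -24410 + (√(22632992/3 - 71) + 47) = -24410 + (√(22632779/3) + 47) = -24410 + (√67898337/3 + 47) = -24410 + (47 + √67898337/3) = -24363 + √67898337/3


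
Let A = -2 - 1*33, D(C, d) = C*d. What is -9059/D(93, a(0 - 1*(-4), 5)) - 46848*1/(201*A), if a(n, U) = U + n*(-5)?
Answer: 1721107/130851 ≈ 13.153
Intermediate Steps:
a(n, U) = U - 5*n
A = -35 (A = -2 - 33 = -35)
-9059/D(93, a(0 - 1*(-4), 5)) - 46848*1/(201*A) = -9059*1/(93*(5 - 5*(0 - 1*(-4)))) - 46848/((-35*201)) = -9059*1/(93*(5 - 5*(0 + 4))) - 46848/(-7035) = -9059*1/(93*(5 - 5*4)) - 46848*(-1/7035) = -9059*1/(93*(5 - 20)) + 15616/2345 = -9059/(93*(-15)) + 15616/2345 = -9059/(-1395) + 15616/2345 = -9059*(-1/1395) + 15616/2345 = 9059/1395 + 15616/2345 = 1721107/130851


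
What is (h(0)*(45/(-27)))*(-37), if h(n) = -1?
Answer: -185/3 ≈ -61.667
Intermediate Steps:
(h(0)*(45/(-27)))*(-37) = -45/(-27)*(-37) = -45*(-1)/27*(-37) = -1*(-5/3)*(-37) = (5/3)*(-37) = -185/3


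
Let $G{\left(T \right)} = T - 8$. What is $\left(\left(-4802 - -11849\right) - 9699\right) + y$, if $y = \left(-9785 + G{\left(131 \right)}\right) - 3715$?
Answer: $-16029$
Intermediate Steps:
$G{\left(T \right)} = -8 + T$
$y = -13377$ ($y = \left(-9785 + \left(-8 + 131\right)\right) - 3715 = \left(-9785 + 123\right) - 3715 = -9662 - 3715 = -13377$)
$\left(\left(-4802 - -11849\right) - 9699\right) + y = \left(\left(-4802 - -11849\right) - 9699\right) - 13377 = \left(\left(-4802 + 11849\right) - 9699\right) - 13377 = \left(7047 - 9699\right) - 13377 = -2652 - 13377 = -16029$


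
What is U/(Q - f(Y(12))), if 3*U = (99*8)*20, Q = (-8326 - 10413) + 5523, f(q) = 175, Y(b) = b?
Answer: -5280/13391 ≈ -0.39429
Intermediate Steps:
Q = -13216 (Q = -18739 + 5523 = -13216)
U = 5280 (U = ((99*8)*20)/3 = (792*20)/3 = (⅓)*15840 = 5280)
U/(Q - f(Y(12))) = 5280/(-13216 - 1*175) = 5280/(-13216 - 175) = 5280/(-13391) = 5280*(-1/13391) = -5280/13391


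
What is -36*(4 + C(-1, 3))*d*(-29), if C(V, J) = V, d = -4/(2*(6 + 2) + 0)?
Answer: -783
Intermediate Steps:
d = -¼ (d = -4/(2*8 + 0) = -4/(16 + 0) = -4/16 = -4*1/16 = -¼ ≈ -0.25000)
-36*(4 + C(-1, 3))*d*(-29) = -36*(4 - 1)*(-1)/4*(-29) = -108*(-1)/4*(-29) = -36*(-¾)*(-29) = 27*(-29) = -783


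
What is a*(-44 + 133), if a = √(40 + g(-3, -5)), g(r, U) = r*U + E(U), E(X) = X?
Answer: 445*√2 ≈ 629.33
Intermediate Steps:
g(r, U) = U + U*r (g(r, U) = r*U + U = U*r + U = U + U*r)
a = 5*√2 (a = √(40 - 5*(1 - 3)) = √(40 - 5*(-2)) = √(40 + 10) = √50 = 5*√2 ≈ 7.0711)
a*(-44 + 133) = (5*√2)*(-44 + 133) = (5*√2)*89 = 445*√2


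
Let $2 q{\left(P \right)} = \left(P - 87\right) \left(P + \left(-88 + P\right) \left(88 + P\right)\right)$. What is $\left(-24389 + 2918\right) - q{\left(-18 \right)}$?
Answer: $-411966$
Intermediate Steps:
$q{\left(P \right)} = \frac{\left(-87 + P\right) \left(P + \left(-88 + P\right) \left(88 + P\right)\right)}{2}$ ($q{\left(P \right)} = \frac{\left(P - 87\right) \left(P + \left(-88 + P\right) \left(88 + P\right)\right)}{2} = \frac{\left(-87 + P\right) \left(P + \left(-88 + P\right) \left(88 + P\right)\right)}{2}$)
$\left(-24389 + 2918\right) - q{\left(-18 \right)} = \left(-24389 + 2918\right) - \left(336864 + \frac{\left(-18\right)^{3}}{2} - 43 \left(-18\right)^{2} - -70479\right) = -21471 - \left(336864 + \frac{1}{2} \left(-5832\right) - 13932 + 70479\right) = -21471 - \left(336864 - 2916 - 13932 + 70479\right) = -21471 - 390495 = -411966$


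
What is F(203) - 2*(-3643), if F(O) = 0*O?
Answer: 7286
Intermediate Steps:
F(O) = 0
F(203) - 2*(-3643) = 0 - 2*(-3643) = 0 - 1*(-7286) = 0 + 7286 = 7286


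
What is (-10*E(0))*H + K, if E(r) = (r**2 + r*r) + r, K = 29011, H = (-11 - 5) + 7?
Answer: 29011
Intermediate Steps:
H = -9 (H = -16 + 7 = -9)
E(r) = r + 2*r**2 (E(r) = (r**2 + r**2) + r = 2*r**2 + r = r + 2*r**2)
(-10*E(0))*H + K = -0*(1 + 2*0)*(-9) + 29011 = -0*(1 + 0)*(-9) + 29011 = -0*(-9) + 29011 = -10*0*(-9) + 29011 = 0*(-9) + 29011 = 0 + 29011 = 29011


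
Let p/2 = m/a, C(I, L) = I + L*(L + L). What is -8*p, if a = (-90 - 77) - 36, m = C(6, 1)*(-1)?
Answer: -128/203 ≈ -0.63054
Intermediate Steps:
C(I, L) = I + 2*L² (C(I, L) = I + L*(2*L) = I + 2*L²)
m = -8 (m = (6 + 2*1²)*(-1) = (6 + 2*1)*(-1) = (6 + 2)*(-1) = 8*(-1) = -8)
a = -203 (a = -167 - 36 = -203)
p = 16/203 (p = 2*(-8/(-203)) = 2*(-8*(-1/203)) = 2*(8/203) = 16/203 ≈ 0.078818)
-8*p = -8*16/203 = -128/203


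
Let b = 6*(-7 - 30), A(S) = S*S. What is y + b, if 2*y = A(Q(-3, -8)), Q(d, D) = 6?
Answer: -204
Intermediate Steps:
A(S) = S**2
b = -222 (b = 6*(-37) = -222)
y = 18 (y = (1/2)*6**2 = (1/2)*36 = 18)
y + b = 18 - 222 = -204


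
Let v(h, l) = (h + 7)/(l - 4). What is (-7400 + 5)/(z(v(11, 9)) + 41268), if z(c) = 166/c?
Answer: -66555/371827 ≈ -0.17899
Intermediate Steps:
v(h, l) = (7 + h)/(-4 + l)
(-7400 + 5)/(z(v(11, 9)) + 41268) = (-7400 + 5)/(166/(((7 + 11)/(-4 + 9))) + 41268) = -7395/(166/((18/5)) + 41268) = -7395/(166/(((⅕)*18)) + 41268) = -7395/(166/(18/5) + 41268) = -7395/(166*(5/18) + 41268) = -7395/(415/9 + 41268) = -7395/371827/9 = -7395*9/371827 = -66555/371827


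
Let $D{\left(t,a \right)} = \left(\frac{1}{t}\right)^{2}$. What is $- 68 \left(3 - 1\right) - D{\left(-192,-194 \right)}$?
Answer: $- \frac{5013505}{36864} \approx -136.0$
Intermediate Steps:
$D{\left(t,a \right)} = \frac{1}{t^{2}}$
$- 68 \left(3 - 1\right) - D{\left(-192,-194 \right)} = - 68 \left(3 - 1\right) - \frac{1}{36864} = \left(-68\right) 2 - \frac{1}{36864} = -136 - \frac{1}{36864} = - \frac{5013505}{36864}$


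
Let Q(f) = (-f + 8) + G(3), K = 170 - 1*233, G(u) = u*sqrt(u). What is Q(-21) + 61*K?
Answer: -3814 + 3*sqrt(3) ≈ -3808.8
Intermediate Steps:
G(u) = u**(3/2)
K = -63 (K = 170 - 233 = -63)
Q(f) = 8 - f + 3*sqrt(3) (Q(f) = (-f + 8) + 3**(3/2) = (8 - f) + 3*sqrt(3) = 8 - f + 3*sqrt(3))
Q(-21) + 61*K = (8 - 1*(-21) + 3*sqrt(3)) + 61*(-63) = (8 + 21 + 3*sqrt(3)) - 3843 = (29 + 3*sqrt(3)) - 3843 = -3814 + 3*sqrt(3)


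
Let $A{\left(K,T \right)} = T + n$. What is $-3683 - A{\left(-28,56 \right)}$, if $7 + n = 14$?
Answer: $-3746$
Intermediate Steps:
$n = 7$ ($n = -7 + 14 = 7$)
$A{\left(K,T \right)} = 7 + T$ ($A{\left(K,T \right)} = T + 7 = 7 + T$)
$-3683 - A{\left(-28,56 \right)} = -3683 - \left(7 + 56\right) = -3683 - 63 = -3746$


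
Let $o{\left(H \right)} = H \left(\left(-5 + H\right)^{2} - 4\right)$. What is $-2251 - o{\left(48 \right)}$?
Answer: $-90811$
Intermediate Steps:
$o{\left(H \right)} = H \left(-4 + \left(-5 + H\right)^{2}\right)$
$-2251 - o{\left(48 \right)} = -2251 - 48 \left(-4 + \left(-5 + 48\right)^{2}\right) = -2251 - 48 \left(-4 + 43^{2}\right) = -2251 - 48 \left(-4 + 1849\right) = -2251 - 48 \cdot 1845 = -2251 - 88560 = -90811$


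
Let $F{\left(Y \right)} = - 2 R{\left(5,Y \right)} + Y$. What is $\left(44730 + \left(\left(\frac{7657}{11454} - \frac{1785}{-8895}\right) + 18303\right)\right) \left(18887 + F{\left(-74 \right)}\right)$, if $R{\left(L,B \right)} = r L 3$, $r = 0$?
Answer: $\frac{2684866146648263}{2264074} \approx 1.1859 \cdot 10^{9}$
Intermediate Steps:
$R{\left(L,B \right)} = 0$ ($R{\left(L,B \right)} = 0 L 3 = 0 \cdot 3 = 0$)
$F{\left(Y \right)} = Y$ ($F{\left(Y \right)} = \left(-2\right) 0 + Y = 0 + Y = Y$)
$\left(44730 + \left(\left(\frac{7657}{11454} - \frac{1785}{-8895}\right) + 18303\right)\right) \left(18887 + F{\left(-74 \right)}\right) = \left(44730 + \left(\left(\frac{7657}{11454} - \frac{1785}{-8895}\right) + 18303\right)\right) \left(18887 - 74\right) = \left(44730 + \left(\left(7657 \cdot \frac{1}{11454} - - \frac{119}{593}\right) + 18303\right)\right) 18813 = \left(44730 + \left(\left(\frac{7657}{11454} + \frac{119}{593}\right) + 18303\right)\right) 18813 = \left(44730 + \left(\frac{5903627}{6792222} + 18303\right)\right) 18813 = \left(44730 + \frac{124323942893}{6792222}\right) 18813 = \frac{428140032953}{6792222} \cdot 18813 = \frac{2684866146648263}{2264074}$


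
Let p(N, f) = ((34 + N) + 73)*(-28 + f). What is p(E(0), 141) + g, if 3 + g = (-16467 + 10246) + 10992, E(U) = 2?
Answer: 17085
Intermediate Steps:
p(N, f) = (-28 + f)*(107 + N) (p(N, f) = (107 + N)*(-28 + f) = (-28 + f)*(107 + N))
g = 4768 (g = -3 + ((-16467 + 10246) + 10992) = -3 + (-6221 + 10992) = -3 + 4771 = 4768)
p(E(0), 141) + g = (-2996 - 28*2 + 107*141 + 2*141) + 4768 = (-2996 - 56 + 15087 + 282) + 4768 = 12317 + 4768 = 17085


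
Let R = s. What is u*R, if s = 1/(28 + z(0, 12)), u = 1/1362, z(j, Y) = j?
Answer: 1/38136 ≈ 2.6222e-5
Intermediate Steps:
u = 1/1362 ≈ 0.00073421
s = 1/28 (s = 1/(28 + 0) = 1/28 ≈ 0.035714)
R = 1/28 ≈ 0.035714
u*R = (1/1362)*(1/28) = 1/38136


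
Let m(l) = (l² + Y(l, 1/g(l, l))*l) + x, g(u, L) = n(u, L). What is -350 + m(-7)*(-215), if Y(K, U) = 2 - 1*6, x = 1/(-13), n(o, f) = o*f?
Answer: -219550/13 ≈ -16888.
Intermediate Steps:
n(o, f) = f*o
g(u, L) = L*u
x = -1/13 ≈ -0.076923
Y(K, U) = -4 (Y(K, U) = 2 - 6 = -4)
m(l) = -1/13 + l² - 4*l (m(l) = (l² - 4*l) - 1/13 = -1/13 + l² - 4*l)
-350 + m(-7)*(-215) = -350 + (-1/13 + (-7)² - 4*(-7))*(-215) = -350 + (-1/13 + 49 + 28)*(-215) = -350 + (1000/13)*(-215) = -350 - 215000/13 = -219550/13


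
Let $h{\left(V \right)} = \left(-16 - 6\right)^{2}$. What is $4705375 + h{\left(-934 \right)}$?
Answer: $4705859$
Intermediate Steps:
$h{\left(V \right)} = 484$ ($h{\left(V \right)} = \left(-22\right)^{2} = 484$)
$4705375 + h{\left(-934 \right)} = 4705375 + 484 = 4705859$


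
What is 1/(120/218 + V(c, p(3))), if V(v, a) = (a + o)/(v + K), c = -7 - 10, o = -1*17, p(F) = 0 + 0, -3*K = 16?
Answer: 7303/9579 ≈ 0.76240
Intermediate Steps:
K = -16/3 (K = -⅓*16 = -16/3 ≈ -5.3333)
p(F) = 0
o = -17
c = -17
V(v, a) = (-17 + a)/(-16/3 + v) (V(v, a) = (a - 17)/(v - 16/3) = (-17 + a)/(-16/3 + v))
1/(120/218 + V(c, p(3))) = 1/(120/218 + 3*(-17 + 0)/(-16 + 3*(-17))) = 1/(120*(1/218) + 3*(-17)/(-16 - 51)) = 1/(60/109 + 3*(-17)/(-67)) = 1/(60/109 + 3*(-1/67)*(-17)) = 1/(60/109 + 51/67) = 1/(9579/7303) = 7303/9579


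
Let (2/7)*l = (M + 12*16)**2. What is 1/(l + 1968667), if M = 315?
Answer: 2/5736677 ≈ 3.4863e-7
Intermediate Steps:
l = 1799343/2 (l = 7*(315 + 12*16)**2/2 = 7*(315 + 192)**2/2 = (7/2)*507**2 = (7/2)*257049 = 1799343/2 ≈ 8.9967e+5)
1/(l + 1968667) = 1/(1799343/2 + 1968667) = 1/(5736677/2) = 2/5736677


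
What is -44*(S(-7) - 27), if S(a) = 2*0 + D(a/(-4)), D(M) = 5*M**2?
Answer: 2057/4 ≈ 514.25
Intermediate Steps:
S(a) = 5*a**2/16 (S(a) = 2*0 + 5*(a/(-4))**2 = 0 + 5*(a*(-1/4))**2 = 0 + 5*(-a/4)**2 = 0 + 5*(a**2/16) = 0 + 5*a**2/16 = 5*a**2/16)
-44*(S(-7) - 27) = -44*((5/16)*(-7)**2 - 27) = -44*((5/16)*49 - 27) = -44*(245/16 - 27) = -44*(-187/16) = 2057/4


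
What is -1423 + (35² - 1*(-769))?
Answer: 571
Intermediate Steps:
-1423 + (35² - 1*(-769)) = -1423 + (1225 + 769) = -1423 + 1994 = 571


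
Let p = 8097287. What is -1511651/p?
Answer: -1511651/8097287 ≈ -0.18669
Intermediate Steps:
-1511651/p = -1511651/8097287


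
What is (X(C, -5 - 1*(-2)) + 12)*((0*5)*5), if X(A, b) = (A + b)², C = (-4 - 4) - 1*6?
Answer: 0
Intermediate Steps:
C = -14 (C = -8 - 6 = -14)
(X(C, -5 - 1*(-2)) + 12)*((0*5)*5) = ((-14 + (-5 - 1*(-2)))² + 12)*((0*5)*5) = ((-14 + (-5 + 2))² + 12)*(0*5) = ((-14 - 3)² + 12)*0 = ((-17)² + 12)*0 = (289 + 12)*0 = 301*0 = 0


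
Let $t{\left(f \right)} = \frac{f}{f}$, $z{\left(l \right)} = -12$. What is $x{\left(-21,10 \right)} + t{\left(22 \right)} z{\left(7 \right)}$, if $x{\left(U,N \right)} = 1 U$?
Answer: $-33$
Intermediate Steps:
$x{\left(U,N \right)} = U$
$t{\left(f \right)} = 1$
$x{\left(-21,10 \right)} + t{\left(22 \right)} z{\left(7 \right)} = -21 + 1 \left(-12\right) = -21 - 12 = -33$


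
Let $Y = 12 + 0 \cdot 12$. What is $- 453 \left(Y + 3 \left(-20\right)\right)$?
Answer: $21744$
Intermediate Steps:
$Y = 12$ ($Y = 12 + 0 = 12$)
$- 453 \left(Y + 3 \left(-20\right)\right) = - 453 \left(12 + 3 \left(-20\right)\right) = - 453 \left(12 - 60\right) = \left(-453\right) \left(-48\right) = 21744$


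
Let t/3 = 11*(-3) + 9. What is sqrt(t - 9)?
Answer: 9*I ≈ 9.0*I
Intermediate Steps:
t = -72 (t = 3*(11*(-3) + 9) = 3*(-33 + 9) = 3*(-24) = -72)
sqrt(t - 9) = sqrt(-72 - 9) = sqrt(-81) = 9*I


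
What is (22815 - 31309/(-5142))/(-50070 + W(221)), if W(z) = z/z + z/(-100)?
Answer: -5867301950/12873308091 ≈ -0.45577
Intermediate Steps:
W(z) = 1 - z/100 (W(z) = 1 + z*(-1/100) = 1 - z/100)
(22815 - 31309/(-5142))/(-50070 + W(221)) = (22815 - 31309/(-5142))/(-50070 + (1 - 1/100*221)) = (22815 - 31309*(-1/5142))/(-50070 + (1 - 221/100)) = (22815 + 31309/5142)/(-50070 - 121/100) = 117346039/(5142*(-5007121/100)) = (117346039/5142)*(-100/5007121) = -5867301950/12873308091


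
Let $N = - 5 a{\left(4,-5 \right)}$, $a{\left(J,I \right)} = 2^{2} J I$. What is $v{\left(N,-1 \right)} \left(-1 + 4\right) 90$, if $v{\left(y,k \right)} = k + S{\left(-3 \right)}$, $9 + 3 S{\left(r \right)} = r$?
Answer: $-1350$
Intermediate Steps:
$a{\left(J,I \right)} = 4 I J$ ($a{\left(J,I \right)} = 4 J I = 4 I J$)
$S{\left(r \right)} = -3 + \frac{r}{3}$
$N = 400$ ($N = - 5 \cdot 4 \left(-5\right) 4 = \left(-5\right) \left(-80\right) = 400$)
$v{\left(y,k \right)} = -4 + k$ ($v{\left(y,k \right)} = k + \left(-3 + \frac{1}{3} \left(-3\right)\right) = k - 4 = -4 + k$)
$v{\left(N,-1 \right)} \left(-1 + 4\right) 90 = \left(-4 - 1\right) \left(-1 + 4\right) 90 = \left(-5\right) 3 \cdot 90 = \left(-15\right) 90 = -1350$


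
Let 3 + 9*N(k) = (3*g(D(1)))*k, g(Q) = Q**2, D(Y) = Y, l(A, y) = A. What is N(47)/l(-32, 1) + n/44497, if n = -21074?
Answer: -2034983/2135856 ≈ -0.95277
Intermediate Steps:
N(k) = -1/3 + k/3 (N(k) = -1/3 + ((3*1**2)*k)/9 = -1/3 + ((3*1)*k)/9 = -1/3 + (3*k)/9 = -1/3 + k/3)
N(47)/l(-32, 1) + n/44497 = (-1/3 + (1/3)*47)/(-32) - 21074/44497 = (-1/3 + 47/3)*(-1/32) - 21074*1/44497 = (46/3)*(-1/32) - 21074/44497 = -23/48 - 21074/44497 = -2034983/2135856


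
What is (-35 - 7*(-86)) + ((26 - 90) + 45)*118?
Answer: -1675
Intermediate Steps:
(-35 - 7*(-86)) + ((26 - 90) + 45)*118 = (-35 + 602) + (-64 + 45)*118 = 567 - 19*118 = 567 - 2242 = -1675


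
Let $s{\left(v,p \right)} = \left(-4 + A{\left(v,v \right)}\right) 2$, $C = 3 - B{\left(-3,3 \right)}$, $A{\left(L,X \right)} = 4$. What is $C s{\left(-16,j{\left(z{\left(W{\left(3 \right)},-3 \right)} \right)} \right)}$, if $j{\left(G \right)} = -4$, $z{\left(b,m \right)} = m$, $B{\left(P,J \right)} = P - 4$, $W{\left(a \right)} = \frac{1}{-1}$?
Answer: $0$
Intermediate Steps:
$W{\left(a \right)} = -1$
$B{\left(P,J \right)} = -4 + P$
$C = 10$ ($C = 3 - \left(-4 - 3\right) = 3 - -7 = 3 + 7 = 10$)
$s{\left(v,p \right)} = 0$ ($s{\left(v,p \right)} = \left(-4 + 4\right) 2 = 0 \cdot 2 = 0$)
$C s{\left(-16,j{\left(z{\left(W{\left(3 \right)},-3 \right)} \right)} \right)} = 10 \cdot 0 = 0$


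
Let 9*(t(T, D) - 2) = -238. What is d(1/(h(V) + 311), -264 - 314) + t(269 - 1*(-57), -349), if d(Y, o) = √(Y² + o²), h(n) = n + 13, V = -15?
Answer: -220/9 + √31898674405/309 ≈ 553.56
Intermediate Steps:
t(T, D) = -220/9 (t(T, D) = 2 + (⅑)*(-238) = 2 - 238/9 = -220/9)
h(n) = 13 + n
d(1/(h(V) + 311), -264 - 314) + t(269 - 1*(-57), -349) = √((1/((13 - 15) + 311))² + (-264 - 314)²) - 220/9 = √((1/(-2 + 311))² + (-578)²) - 220/9 = √((1/309)² + 334084) - 220/9 = √(1/95481 + 334084) - 220/9 = √(31898674405/95481) - 220/9 = √31898674405/309 - 220/9 = -220/9 + √31898674405/309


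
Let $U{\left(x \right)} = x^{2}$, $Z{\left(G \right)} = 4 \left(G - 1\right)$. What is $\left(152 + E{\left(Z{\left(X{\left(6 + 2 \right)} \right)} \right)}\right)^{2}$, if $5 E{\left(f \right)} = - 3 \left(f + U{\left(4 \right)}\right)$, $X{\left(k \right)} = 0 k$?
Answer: $\frac{524176}{25} \approx 20967.0$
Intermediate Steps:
$X{\left(k \right)} = 0$
$Z{\left(G \right)} = -4 + 4 G$ ($Z{\left(G \right)} = 4 \left(-1 + G\right) = -4 + 4 G$)
$E{\left(f \right)} = - \frac{48}{5} - \frac{3 f}{5}$ ($E{\left(f \right)} = \frac{\left(-3\right) \left(f + 4^{2}\right)}{5} = \frac{\left(-3\right) \left(f + 16\right)}{5} = \frac{\left(-3\right) \left(16 + f\right)}{5} = \frac{-48 - 3 f}{5} = - \frac{48}{5} - \frac{3 f}{5}$)
$\left(152 + E{\left(Z{\left(X{\left(6 + 2 \right)} \right)} \right)}\right)^{2} = \left(152 - \left(\frac{48}{5} + \frac{3 \left(-4 + 4 \cdot 0\right)}{5}\right)\right)^{2} = \left(152 - \left(\frac{48}{5} + \frac{3 \left(-4 + 0\right)}{5}\right)\right)^{2} = \left(152 - \frac{36}{5}\right)^{2} = \left(\frac{724}{5}\right)^{2} = \frac{524176}{25}$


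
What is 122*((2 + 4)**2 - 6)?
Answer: 3660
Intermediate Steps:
122*((2 + 4)**2 - 6) = 122*(6**2 - 6) = 122*(36 - 6) = 122*30 = 3660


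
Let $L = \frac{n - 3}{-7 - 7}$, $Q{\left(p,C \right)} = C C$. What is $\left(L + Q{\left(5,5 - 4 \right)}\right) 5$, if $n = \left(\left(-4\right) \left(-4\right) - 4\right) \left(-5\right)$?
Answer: $\frac{55}{2} \approx 27.5$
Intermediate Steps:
$n = -60$ ($n = \left(16 - 4\right) \left(-5\right) = 12 \left(-5\right) = -60$)
$Q{\left(p,C \right)} = C^{2}$
$L = \frac{9}{2}$ ($L = \frac{-60 - 3}{-7 - 7} = - \frac{63}{-14} = \left(-63\right) \left(- \frac{1}{14}\right) = \frac{9}{2} \approx 4.5$)
$\left(L + Q{\left(5,5 - 4 \right)}\right) 5 = \left(\frac{9}{2} + \left(5 - 4\right)^{2}\right) 5 = \left(\frac{9}{2} + 1^{2}\right) 5 = \left(\frac{9}{2} + 1\right) 5 = \frac{11}{2} \cdot 5 = \frac{55}{2}$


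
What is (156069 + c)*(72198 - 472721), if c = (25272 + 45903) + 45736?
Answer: -109334768540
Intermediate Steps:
c = 116911 (c = 71175 + 45736 = 116911)
(156069 + c)*(72198 - 472721) = (156069 + 116911)*(72198 - 472721) = 272980*(-400523) = -109334768540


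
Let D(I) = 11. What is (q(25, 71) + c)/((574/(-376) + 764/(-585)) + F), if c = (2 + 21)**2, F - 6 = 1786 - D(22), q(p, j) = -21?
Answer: 55869840/195562853 ≈ 0.28569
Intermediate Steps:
F = 1781 (F = 6 + (1786 - 1*11) = 6 + (1786 - 11) = 6 + 1775 = 1781)
c = 529 (c = 23**2 = 529)
(q(25, 71) + c)/((574/(-376) + 764/(-585)) + F) = (-21 + 529)/((574/(-376) + 764/(-585)) + 1781) = 508/((574*(-1/376) + 764*(-1/585)) + 1781) = 508/((-287/188 - 764/585) + 1781) = 508/(-311527/109980 + 1781) = 508/(195562853/109980) = 508*(109980/195562853) = 55869840/195562853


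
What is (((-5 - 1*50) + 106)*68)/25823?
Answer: 204/1519 ≈ 0.13430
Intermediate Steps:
(((-5 - 1*50) + 106)*68)/25823 = (((-5 - 50) + 106)*68)*(1/25823) = ((-55 + 106)*68)*(1/25823) = (51*68)*(1/25823) = 3468*(1/25823) = 204/1519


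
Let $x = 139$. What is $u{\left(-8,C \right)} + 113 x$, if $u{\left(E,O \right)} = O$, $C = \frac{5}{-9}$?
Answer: $\frac{141358}{9} \approx 15706.0$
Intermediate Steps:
$C = - \frac{5}{9}$ ($C = 5 \left(- \frac{1}{9}\right) = - \frac{5}{9} \approx -0.55556$)
$u{\left(-8,C \right)} + 113 x = - \frac{5}{9} + 113 \cdot 139 = - \frac{5}{9} + 15707 = \frac{141358}{9}$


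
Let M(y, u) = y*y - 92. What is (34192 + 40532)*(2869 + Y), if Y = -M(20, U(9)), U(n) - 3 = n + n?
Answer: 191368164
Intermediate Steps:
U(n) = 3 + 2*n (U(n) = 3 + (n + n) = 3 + 2*n)
M(y, u) = -92 + y**2 (M(y, u) = y**2 - 92 = -92 + y**2)
Y = -308 (Y = -(-92 + 20**2) = -(-92 + 400) = -1*308 = -308)
(34192 + 40532)*(2869 + Y) = (34192 + 40532)*(2869 - 308) = 74724*2561 = 191368164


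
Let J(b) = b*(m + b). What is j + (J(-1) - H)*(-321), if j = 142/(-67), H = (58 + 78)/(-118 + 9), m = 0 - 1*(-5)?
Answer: 6436622/7303 ≈ 881.37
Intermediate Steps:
m = 5 (m = 0 + 5 = 5)
H = -136/109 (H = 136/(-109) = 136*(-1/109) = -136/109 ≈ -1.2477)
j = -142/67 (j = 142*(-1/67) = -142/67 ≈ -2.1194)
J(b) = b*(5 + b)
j + (J(-1) - H)*(-321) = -142/67 + (-(5 - 1) - 1*(-136/109))*(-321) = -142/67 + (-1*4 + 136/109)*(-321) = -142/67 + (-4 + 136/109)*(-321) = -142/67 - 300/109*(-321) = -142/67 + 96300/109 = 6436622/7303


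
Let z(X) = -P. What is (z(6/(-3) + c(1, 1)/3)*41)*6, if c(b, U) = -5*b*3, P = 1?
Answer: -246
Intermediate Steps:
c(b, U) = -15*b
z(X) = -1 (z(X) = -1*1 = -1)
(z(6/(-3) + c(1, 1)/3)*41)*6 = -1*41*6 = -41*6 = -246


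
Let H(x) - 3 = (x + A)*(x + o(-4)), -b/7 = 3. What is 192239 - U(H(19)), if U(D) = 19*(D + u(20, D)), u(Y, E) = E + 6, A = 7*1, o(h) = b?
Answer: 193987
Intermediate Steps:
b = -21 (b = -7*3 = -21)
o(h) = -21
A = 7
u(Y, E) = 6 + E
H(x) = 3 + (-21 + x)*(7 + x) (H(x) = 3 + (x + 7)*(x - 21) = 3 + (7 + x)*(-21 + x) = 3 + (-21 + x)*(7 + x))
U(D) = 114 + 38*D (U(D) = 19*(D + (6 + D)) = 19*(6 + 2*D) = 114 + 38*D)
192239 - U(H(19)) = 192239 - (114 + 38*(-144 + 19² - 14*19)) = 192239 - (114 + 38*(-144 + 361 - 266)) = 192239 - (114 + 38*(-49)) = 192239 - (114 - 1862) = 192239 - 1*(-1748) = 192239 + 1748 = 193987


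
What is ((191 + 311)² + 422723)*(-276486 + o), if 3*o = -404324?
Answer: -277488675838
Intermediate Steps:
o = -404324/3 (o = (⅓)*(-404324) = -404324/3 ≈ -1.3477e+5)
((191 + 311)² + 422723)*(-276486 + o) = ((191 + 311)² + 422723)*(-276486 - 404324/3) = (502² + 422723)*(-1233782/3) = (252004 + 422723)*(-1233782/3) = 674727*(-1233782/3) = -277488675838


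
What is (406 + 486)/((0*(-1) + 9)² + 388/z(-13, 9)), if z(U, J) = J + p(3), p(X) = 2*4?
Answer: 15164/1765 ≈ 8.5915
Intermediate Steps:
p(X) = 8
z(U, J) = 8 + J (z(U, J) = J + 8 = 8 + J)
(406 + 486)/((0*(-1) + 9)² + 388/z(-13, 9)) = (406 + 486)/((0*(-1) + 9)² + 388/(8 + 9)) = 892/((0 + 9)² + 388/17) = 892/(9² + 388*(1/17)) = 892/(81 + 388/17) = 892/(1765/17) = 892*(17/1765) = 15164/1765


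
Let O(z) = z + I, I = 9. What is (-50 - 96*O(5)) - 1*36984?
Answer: -38378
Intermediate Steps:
O(z) = 9 + z (O(z) = z + 9 = 9 + z)
(-50 - 96*O(5)) - 1*36984 = (-50 - 96*(9 + 5)) - 1*36984 = (-50 - 96*14) - 36984 = (-50 - 1344) - 36984 = -1394 - 36984 = -38378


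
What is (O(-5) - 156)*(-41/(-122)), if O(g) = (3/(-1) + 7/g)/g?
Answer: -79499/1525 ≈ -52.130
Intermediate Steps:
O(g) = (-3 + 7/g)/g (O(g) = (3*(-1) + 7/g)/g = (-3 + 7/g)/g)
(O(-5) - 156)*(-41/(-122)) = ((7 - 3*(-5))/(-5)**2 - 156)*(-41/(-122)) = ((7 + 15)/25 - 156)*(-41*(-1/122)) = ((1/25)*22 - 156)*(41/122) = (22/25 - 156)*(41/122) = -3878/25*41/122 = -79499/1525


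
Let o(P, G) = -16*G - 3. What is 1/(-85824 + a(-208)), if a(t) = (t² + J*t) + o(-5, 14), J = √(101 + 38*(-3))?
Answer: I/(-42787*I + 208*√13) ≈ -2.3364e-5 + 4.0952e-7*I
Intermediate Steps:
o(P, G) = -3 - 16*G
J = I*√13 (J = √(101 - 114) = √(-13) = I*√13 ≈ 3.6056*I)
a(t) = -227 + t² + I*t*√13 (a(t) = (t² + (I*√13)*t) + (-3 - 16*14) = (t² + I*t*√13) + (-3 - 224) = (t² + I*t*√13) - 227 = -227 + t² + I*t*√13)
1/(-85824 + a(-208)) = 1/(-85824 + (-227 + (-208)² + I*(-208)*√13)) = 1/(-85824 + (-227 + 43264 - 208*I*√13)) = 1/(-85824 + (43037 - 208*I*√13)) = 1/(-42787 - 208*I*√13)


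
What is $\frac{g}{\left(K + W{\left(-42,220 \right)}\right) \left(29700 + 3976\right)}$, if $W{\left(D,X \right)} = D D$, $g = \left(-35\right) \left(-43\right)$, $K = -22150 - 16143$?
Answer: $- \frac{1505}{1230150604} \approx -1.2234 \cdot 10^{-6}$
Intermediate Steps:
$K = -38293$ ($K = -22150 - 16143 = -38293$)
$g = 1505$
$W{\left(D,X \right)} = D^{2}$
$\frac{g}{\left(K + W{\left(-42,220 \right)}\right) \left(29700 + 3976\right)} = \frac{1505}{\left(-38293 + \left(-42\right)^{2}\right) \left(29700 + 3976\right)} = \frac{1505}{\left(-38293 + 1764\right) 33676} = \frac{1505}{\left(-36529\right) 33676} = \frac{1505}{-1230150604} = 1505 \left(- \frac{1}{1230150604}\right) = - \frac{1505}{1230150604}$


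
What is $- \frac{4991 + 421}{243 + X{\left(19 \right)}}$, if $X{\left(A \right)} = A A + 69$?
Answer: $- \frac{5412}{673} \approx -8.0416$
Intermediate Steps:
$X{\left(A \right)} = 69 + A^{2}$ ($X{\left(A \right)} = A^{2} + 69 = 69 + A^{2}$)
$- \frac{4991 + 421}{243 + X{\left(19 \right)}} = - \frac{4991 + 421}{243 + \left(69 + 19^{2}\right)} = - \frac{5412}{243 + \left(69 + 361\right)} = - \frac{5412}{243 + 430} = - \frac{5412}{673}$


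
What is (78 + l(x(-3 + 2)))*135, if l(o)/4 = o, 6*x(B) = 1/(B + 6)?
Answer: 10548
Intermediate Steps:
x(B) = 1/(6*(6 + B)) (x(B) = 1/(6*(B + 6)) = 1/(6*(6 + B)))
l(o) = 4*o
(78 + l(x(-3 + 2)))*135 = (78 + 4*(1/(6*(6 + (-3 + 2)))))*135 = (78 + 4*(1/(6*(6 - 1))))*135 = (78 + 4*((⅙)/5))*135 = (78 + 4*((⅙)*(⅕)))*135 = (78 + 4*(1/30))*135 = (78 + 2/15)*135 = (1172/15)*135 = 10548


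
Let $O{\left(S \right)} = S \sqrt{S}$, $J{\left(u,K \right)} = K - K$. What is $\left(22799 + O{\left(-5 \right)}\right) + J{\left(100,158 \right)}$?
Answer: $22799 - 5 i \sqrt{5} \approx 22799.0 - 11.18 i$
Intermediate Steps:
$J{\left(u,K \right)} = 0$
$O{\left(S \right)} = S^{\frac{3}{2}}$
$\left(22799 + O{\left(-5 \right)}\right) + J{\left(100,158 \right)} = \left(22799 + \left(-5\right)^{\frac{3}{2}}\right) + 0 = \left(22799 - 5 i \sqrt{5}\right) + 0 = 22799 - 5 i \sqrt{5}$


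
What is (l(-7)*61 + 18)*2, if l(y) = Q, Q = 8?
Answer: 1012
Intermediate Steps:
l(y) = 8
(l(-7)*61 + 18)*2 = (8*61 + 18)*2 = (488 + 18)*2 = 506*2 = 1012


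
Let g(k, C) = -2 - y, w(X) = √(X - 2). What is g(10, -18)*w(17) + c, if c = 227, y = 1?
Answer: 227 - 3*√15 ≈ 215.38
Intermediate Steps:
w(X) = √(-2 + X)
g(k, C) = -3 (g(k, C) = -2 - 1*1 = -2 - 1 = -3)
g(10, -18)*w(17) + c = -3*√(-2 + 17) + 227 = -3*√15 + 227 = 227 - 3*√15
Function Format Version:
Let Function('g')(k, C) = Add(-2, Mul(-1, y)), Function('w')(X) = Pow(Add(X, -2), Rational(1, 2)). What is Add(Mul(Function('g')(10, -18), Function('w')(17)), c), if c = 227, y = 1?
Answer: Add(227, Mul(-3, Pow(15, Rational(1, 2)))) ≈ 215.38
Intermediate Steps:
Function('w')(X) = Pow(Add(-2, X), Rational(1, 2))
Function('g')(k, C) = -3 (Function('g')(k, C) = Add(-2, Mul(-1, 1)) = Add(-2, -1) = -3)
Add(Mul(Function('g')(10, -18), Function('w')(17)), c) = Add(Mul(-3, Pow(Add(-2, 17), Rational(1, 2))), 227) = Add(Mul(-3, Pow(15, Rational(1, 2))), 227) = Add(227, Mul(-3, Pow(15, Rational(1, 2))))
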